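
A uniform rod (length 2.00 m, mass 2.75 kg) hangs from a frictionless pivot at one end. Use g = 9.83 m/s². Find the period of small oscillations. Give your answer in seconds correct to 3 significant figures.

2.31 s

For a physical pendulum T = 2π√(I/(mgd)), with d = 1.000 m from pivot to centre of mass.
I_cm = mL²/12 = 2.75 × 2.00²/12 = 0.9167 kg·m²; I = I_cm + md² = 0.9167 + 2.75 × 1.000² = 3.667 kg·m².
T = 2π√(3.667/(2.75 × 9.83 × 1.000)) = 2.31 s.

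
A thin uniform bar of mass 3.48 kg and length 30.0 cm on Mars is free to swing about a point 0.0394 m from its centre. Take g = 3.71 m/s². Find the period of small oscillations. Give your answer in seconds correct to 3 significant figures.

1.56 s

For a physical pendulum T = 2π√(I/(mgd)), with d = 0.03940 m from pivot to centre of mass.
I_cm = mL²/12 = 3.48 × 0.300²/12 = 0.02610 kg·m²; I = I_cm + md² = 0.02610 + 3.48 × 0.03940² = 0.03150 kg·m².
T = 2π√(0.03150/(3.48 × 3.71 × 0.03940)) = 1.56 s.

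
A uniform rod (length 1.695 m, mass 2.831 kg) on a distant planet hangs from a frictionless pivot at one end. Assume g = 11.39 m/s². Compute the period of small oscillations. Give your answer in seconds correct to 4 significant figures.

1.979 s

For a physical pendulum T = 2π√(I/(mgd)), with d = 0.84750 m from pivot to centre of mass.
I_cm = mL²/12 = 2.831 × 1.695²/12 = 0.67779 kg·m²; I = I_cm + md² = 0.67779 + 2.831 × 0.84750² = 2.7112 kg·m².
T = 2π√(2.7112/(2.831 × 11.39 × 0.84750)) = 1.979 s.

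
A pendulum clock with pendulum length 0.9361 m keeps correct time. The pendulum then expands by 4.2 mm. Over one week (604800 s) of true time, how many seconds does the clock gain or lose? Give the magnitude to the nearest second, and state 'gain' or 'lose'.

lose 1352 s

T ∝ √L, so T'/T = √(0.94030/0.9361) = 1.00224.
In 604800 s of true time the clock registers 604800/1.00224 = 603447.8 s, so it loses 1352 s.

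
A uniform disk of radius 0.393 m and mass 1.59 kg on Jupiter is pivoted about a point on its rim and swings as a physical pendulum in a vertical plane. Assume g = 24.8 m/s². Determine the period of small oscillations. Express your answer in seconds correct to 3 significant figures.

0.969 s

I_cm = ½mr² = 0.1228 kg·m². The pivot is at distance d = 0.393 m from the centre of mass.
By the parallel-axis theorem, I = I_cm + md² = 0.1228 + 0.2456 = 0.3684 kg·m².
T = 2π√(I/(mgd)) = 2π√(0.3684/(1.59 × 24.8 × 0.393)) = 0.969 s.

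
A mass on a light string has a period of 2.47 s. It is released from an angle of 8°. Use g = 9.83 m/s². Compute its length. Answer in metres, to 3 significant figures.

From T = 2π√(L/g), L = gT²/(4π²) = 9.83 × 2.470²/(4π²) = 1.52 m.

1.52 m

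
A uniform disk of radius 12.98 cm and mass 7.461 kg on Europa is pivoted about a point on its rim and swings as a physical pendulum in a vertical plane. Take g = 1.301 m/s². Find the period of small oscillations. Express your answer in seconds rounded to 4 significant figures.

I_cm = ½mr² = 0.062852 kg·m². The pivot is at distance d = 0.1298 m from the centre of mass.
By the parallel-axis theorem, I = I_cm + md² = 0.062852 + 0.12570 = 0.18855 kg·m².
T = 2π√(I/(mgd)) = 2π√(0.18855/(7.461 × 1.301 × 0.1298)) = 2.431 s.

2.431 s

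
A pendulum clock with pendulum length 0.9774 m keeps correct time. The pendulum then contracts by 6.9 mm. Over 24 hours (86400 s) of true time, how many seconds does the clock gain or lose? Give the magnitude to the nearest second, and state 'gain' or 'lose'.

gain 307 s

T ∝ √L, so T'/T = √(0.97050/0.9774) = 0.996464.
In 86400 s of true time the clock registers 86400/0.996464 = 86706.6 s, so it gains 307 s.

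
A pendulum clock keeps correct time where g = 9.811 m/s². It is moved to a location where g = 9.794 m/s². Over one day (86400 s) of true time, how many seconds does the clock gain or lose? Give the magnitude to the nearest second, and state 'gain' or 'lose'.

lose 75 s

The clock's period scales as T ∝ 1/√g, so T'/T = √(9.811/9.794) = 1.00087.
In 86400 s of true time the clock registers 86400/1.00087 = 86325.1 s, so it loses 75 s.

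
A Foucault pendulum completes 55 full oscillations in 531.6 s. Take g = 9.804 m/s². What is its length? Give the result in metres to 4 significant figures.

T = 531.6/55 = 9.6655 s.
From T = 2π√(L/g), L = gT²/(4π²) = 9.804 × 9.6655²/(4π²) = 23.20 m.

23.20 m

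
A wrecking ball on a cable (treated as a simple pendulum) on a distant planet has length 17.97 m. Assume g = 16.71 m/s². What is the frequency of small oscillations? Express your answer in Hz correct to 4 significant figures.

T = 2π√(L/g) = 2π√(17.97/16.71) = 6.5158 s, so f = 1/T = 0.1535 Hz.

0.1535 Hz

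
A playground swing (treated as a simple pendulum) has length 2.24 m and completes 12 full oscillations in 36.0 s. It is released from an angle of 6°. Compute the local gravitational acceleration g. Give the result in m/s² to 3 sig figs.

T = 36.0/12 = 3.000 s.
From T = 2π√(L/g), g = 4π²L/T² = 4π² × 2.24/3.000² = 9.83 m/s².

9.83 m/s²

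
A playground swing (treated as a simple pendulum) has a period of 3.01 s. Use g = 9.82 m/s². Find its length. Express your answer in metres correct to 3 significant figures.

2.25 m

From T = 2π√(L/g), L = gT²/(4π²) = 9.82 × 3.010²/(4π²) = 2.25 m.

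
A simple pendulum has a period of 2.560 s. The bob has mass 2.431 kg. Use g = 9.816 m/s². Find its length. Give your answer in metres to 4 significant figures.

From T = 2π√(L/g), L = gT²/(4π²) = 9.816 × 2.5600²/(4π²) = 1.630 m.

1.630 m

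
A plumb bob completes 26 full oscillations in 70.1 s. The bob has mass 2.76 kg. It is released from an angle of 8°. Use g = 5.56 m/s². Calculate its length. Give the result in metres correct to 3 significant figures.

T = 70.1/26 = 2.696 s.
From T = 2π√(L/g), L = gT²/(4π²) = 5.56 × 2.696²/(4π²) = 1.02 m.

1.02 m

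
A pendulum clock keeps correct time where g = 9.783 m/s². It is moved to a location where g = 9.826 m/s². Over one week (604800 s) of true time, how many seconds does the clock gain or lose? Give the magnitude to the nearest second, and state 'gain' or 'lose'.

gain 1328 s

The clock's period scales as T ∝ 1/√g, so T'/T = √(9.783/9.826) = 0.997810.
In 604800 s of true time the clock registers 604800/0.997810 = 606127.7 s, so it gains 1328 s.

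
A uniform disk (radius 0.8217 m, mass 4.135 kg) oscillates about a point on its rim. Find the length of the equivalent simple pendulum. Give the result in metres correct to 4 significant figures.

The equivalent simple-pendulum length is L_eq = I/(md), where I is about the pivot and d = 0.82170 m.
I_cm = ½mR² = 1.3960 kg·m², so I = I_cm + md² = 1.3960 + 2.7919 = 4.1879 kg·m².
L_eq = 4.1879/(4.135 × 0.82170) = 1.233 m.

1.233 m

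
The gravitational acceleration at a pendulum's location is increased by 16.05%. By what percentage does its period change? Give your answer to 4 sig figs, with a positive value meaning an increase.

-7.172%

T ∝ 1/√g, so T'/T = 1/√(1.1605) = 0.92828.
Percentage change in T = (0.92828 − 1) × 100% = -7.172%.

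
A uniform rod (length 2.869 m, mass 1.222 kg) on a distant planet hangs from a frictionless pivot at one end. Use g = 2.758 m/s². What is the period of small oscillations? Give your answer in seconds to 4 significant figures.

For a physical pendulum T = 2π√(I/(mgd)), with d = 1.4345 m from pivot to centre of mass.
I_cm = mL²/12 = 1.222 × 2.869²/12 = 0.83821 kg·m²; I = I_cm + md² = 0.83821 + 1.222 × 1.4345² = 3.3528 kg·m².
T = 2π√(3.3528/(1.222 × 2.758 × 1.4345)) = 5.232 s.

5.232 s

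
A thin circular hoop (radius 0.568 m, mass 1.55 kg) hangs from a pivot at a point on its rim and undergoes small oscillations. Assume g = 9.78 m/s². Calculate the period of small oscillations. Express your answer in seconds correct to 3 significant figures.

I_cm = mr² = 0.5001 kg·m². The pivot is at distance d = 0.568 m from the centre of mass.
By the parallel-axis theorem, I = I_cm + md² = 0.5001 + 0.5001 = 1.000 kg·m².
T = 2π√(I/(mgd)) = 2π√(1.000/(1.55 × 9.78 × 0.568)) = 2.14 s.

2.14 s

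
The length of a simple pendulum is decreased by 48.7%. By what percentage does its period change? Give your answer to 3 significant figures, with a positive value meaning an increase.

-28.4%

T ∝ √L, so T'/T = √(0.5130) = 0.7162.
Percentage change in T = (0.7162 − 1) × 100% = -28.4%.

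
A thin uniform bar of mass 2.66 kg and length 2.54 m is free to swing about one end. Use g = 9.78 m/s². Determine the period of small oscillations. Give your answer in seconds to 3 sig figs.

2.61 s

For a physical pendulum T = 2π√(I/(mgd)), with d = 1.270 m from pivot to centre of mass.
I_cm = mL²/12 = 2.66 × 2.54²/12 = 1.430 kg·m²; I = I_cm + md² = 1.430 + 2.66 × 1.270² = 5.720 kg·m².
T = 2π√(5.720/(2.66 × 9.78 × 1.270)) = 2.61 s.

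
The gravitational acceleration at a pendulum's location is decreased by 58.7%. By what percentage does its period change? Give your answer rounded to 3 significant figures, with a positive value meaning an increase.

55.6%

T ∝ 1/√g, so T'/T = 1/√(0.4130) = 1.556.
Percentage change in T = (1.556 − 1) × 100% = 55.6%.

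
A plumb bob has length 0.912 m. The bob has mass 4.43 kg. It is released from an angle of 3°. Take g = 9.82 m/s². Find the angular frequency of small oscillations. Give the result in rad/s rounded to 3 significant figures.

ω = √(g/L) = √(9.82/0.912) = 3.28 rad/s.

3.28 rad/s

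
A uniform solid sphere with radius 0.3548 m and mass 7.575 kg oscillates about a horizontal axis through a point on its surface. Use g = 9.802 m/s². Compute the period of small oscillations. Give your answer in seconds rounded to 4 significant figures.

1.414 s

I_cm = (2/5)mr² = 0.38143 kg·m². The pivot is at distance d = 0.3548 m from the centre of mass.
By the parallel-axis theorem, I = I_cm + md² = 0.38143 + 0.95356 = 1.3350 kg·m².
T = 2π√(I/(mgd)) = 2π√(1.3350/(7.575 × 9.802 × 0.3548)) = 1.414 s.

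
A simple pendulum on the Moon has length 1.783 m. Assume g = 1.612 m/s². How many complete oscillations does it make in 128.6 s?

T = 2π√(L/g) = 2π√(1.783/1.612) = 6.6080 s.
Number of complete oscillations = ⌊128.6/6.6080⌋ = ⌊19.461⌋ = 19.

19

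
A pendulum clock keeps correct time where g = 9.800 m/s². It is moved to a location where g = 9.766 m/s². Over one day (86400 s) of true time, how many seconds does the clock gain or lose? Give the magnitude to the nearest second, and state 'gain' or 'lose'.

lose 150 s

The clock's period scales as T ∝ 1/√g, so T'/T = √(9.800/9.766) = 1.00174.
In 86400 s of true time the clock registers 86400/1.00174 = 86250.0 s, so it loses 150 s.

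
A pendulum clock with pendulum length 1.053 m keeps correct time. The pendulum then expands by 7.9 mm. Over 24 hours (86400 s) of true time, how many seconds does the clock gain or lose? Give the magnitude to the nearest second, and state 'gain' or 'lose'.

lose 322 s

T ∝ √L, so T'/T = √(1.06090/1.053) = 1.00374.
In 86400 s of true time the clock registers 86400/1.00374 = 86077.7 s, so it loses 322 s.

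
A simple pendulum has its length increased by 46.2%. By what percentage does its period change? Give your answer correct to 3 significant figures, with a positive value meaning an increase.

20.9%

T ∝ √L, so T'/T = √(1.462) = 1.209.
Percentage change in T = (1.209 − 1) × 100% = 20.9%.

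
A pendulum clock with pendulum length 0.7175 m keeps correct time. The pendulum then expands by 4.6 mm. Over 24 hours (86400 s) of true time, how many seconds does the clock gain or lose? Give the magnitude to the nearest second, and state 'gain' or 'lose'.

T ∝ √L, so T'/T = √(0.72210/0.7175) = 1.00320.
In 86400 s of true time the clock registers 86400/1.00320 = 86124.4 s, so it loses 276 s.

lose 276 s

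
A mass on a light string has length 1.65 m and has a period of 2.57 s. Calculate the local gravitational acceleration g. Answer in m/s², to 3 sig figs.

9.86 m/s²

From T = 2π√(L/g), g = 4π²L/T² = 4π² × 1.65/2.570² = 9.86 m/s².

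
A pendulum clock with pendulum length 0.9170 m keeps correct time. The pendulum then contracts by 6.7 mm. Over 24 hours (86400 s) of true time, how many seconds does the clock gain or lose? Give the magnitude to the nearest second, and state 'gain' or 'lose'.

gain 317 s

T ∝ √L, so T'/T = √(0.91030/0.9170) = 0.996340.
In 86400 s of true time the clock registers 86400/0.996340 = 86717.4 s, so it gains 317 s.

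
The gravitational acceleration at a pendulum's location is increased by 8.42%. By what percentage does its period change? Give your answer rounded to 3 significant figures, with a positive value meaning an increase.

-3.96%

T ∝ 1/√g, so T'/T = 1/√(1.084) = 0.9604.
Percentage change in T = (0.9604 − 1) × 100% = -3.96%.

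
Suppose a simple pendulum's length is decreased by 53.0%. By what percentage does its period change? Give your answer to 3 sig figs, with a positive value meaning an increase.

T ∝ √L, so T'/T = √(0.4700) = 0.6856.
Percentage change in T = (0.6856 − 1) × 100% = -31.4%.

-31.4%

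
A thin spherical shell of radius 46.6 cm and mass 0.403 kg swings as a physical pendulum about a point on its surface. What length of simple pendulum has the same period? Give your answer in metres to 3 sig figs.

The equivalent simple-pendulum length is L_eq = I/(md), where I is about the pivot and d = 0.4660 m.
I_cm = (2/3)mR² = 0.05834 kg·m², so I = I_cm + md² = 0.05834 + 0.08751 = 0.1459 kg·m².
L_eq = 0.1459/(0.403 × 0.4660) = 0.777 m.

0.777 m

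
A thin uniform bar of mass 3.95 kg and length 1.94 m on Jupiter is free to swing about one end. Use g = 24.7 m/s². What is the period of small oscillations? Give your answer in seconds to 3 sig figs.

For a physical pendulum T = 2π√(I/(mgd)), with d = 0.9700 m from pivot to centre of mass.
I_cm = mL²/12 = 3.95 × 1.94²/12 = 1.239 kg·m²; I = I_cm + md² = 1.239 + 3.95 × 0.9700² = 4.955 kg·m².
T = 2π√(4.955/(3.95 × 24.7 × 0.9700)) = 1.44 s.

1.44 s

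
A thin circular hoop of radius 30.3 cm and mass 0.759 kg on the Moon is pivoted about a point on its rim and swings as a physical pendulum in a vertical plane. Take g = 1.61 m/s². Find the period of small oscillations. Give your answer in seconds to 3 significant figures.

3.85 s

I_cm = mr² = 0.06968 kg·m². The pivot is at distance d = 0.303 m from the centre of mass.
By the parallel-axis theorem, I = I_cm + md² = 0.06968 + 0.06968 = 0.1394 kg·m².
T = 2π√(I/(mgd)) = 2π√(0.1394/(0.759 × 1.61 × 0.303)) = 3.85 s.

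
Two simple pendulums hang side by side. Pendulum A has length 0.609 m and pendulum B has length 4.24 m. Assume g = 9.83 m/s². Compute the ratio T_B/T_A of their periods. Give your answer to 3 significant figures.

T ∝ √L, so T_B/T_A = √(L_B/L_A) = √(4.24/0.609) = 2.64.

2.64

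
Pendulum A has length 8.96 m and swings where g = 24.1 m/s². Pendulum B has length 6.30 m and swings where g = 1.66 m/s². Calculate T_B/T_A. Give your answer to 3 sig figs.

T = 2π√(L/g), so T_B/T_A = √((L_B/g_B)/(L_A/g_A)) = √((6.30/1.66)/(8.96/24.1)) = 3.19.

3.19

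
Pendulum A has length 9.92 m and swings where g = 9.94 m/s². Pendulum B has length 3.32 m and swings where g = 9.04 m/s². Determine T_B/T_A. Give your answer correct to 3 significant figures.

T = 2π√(L/g), so T_B/T_A = √((L_B/g_B)/(L_A/g_A)) = √((3.32/9.04)/(9.92/9.94)) = 0.607.

0.607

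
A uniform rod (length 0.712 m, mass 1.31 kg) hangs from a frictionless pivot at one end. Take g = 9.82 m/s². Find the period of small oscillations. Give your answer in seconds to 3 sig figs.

For a physical pendulum T = 2π√(I/(mgd)), with d = 0.3560 m from pivot to centre of mass.
I_cm = mL²/12 = 1.31 × 0.712²/12 = 0.05534 kg·m²; I = I_cm + md² = 0.05534 + 1.31 × 0.3560² = 0.2214 kg·m².
T = 2π√(0.2214/(1.31 × 9.82 × 0.3560)) = 1.38 s.

1.38 s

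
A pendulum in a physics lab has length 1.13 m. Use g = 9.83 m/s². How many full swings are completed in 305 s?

143

T = 2π√(L/g) = 2π√(1.13/9.83) = 2.130 s.
Number of complete oscillations = ⌊305/2.130⌋ = ⌊143.2⌋ = 143.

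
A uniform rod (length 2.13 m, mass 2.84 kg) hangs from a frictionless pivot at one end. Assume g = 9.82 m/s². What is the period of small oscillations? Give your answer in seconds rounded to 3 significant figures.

2.39 s

For a physical pendulum T = 2π√(I/(mgd)), with d = 1.065 m from pivot to centre of mass.
I_cm = mL²/12 = 2.84 × 2.13²/12 = 1.074 kg·m²; I = I_cm + md² = 1.074 + 2.84 × 1.065² = 4.295 kg·m².
T = 2π√(4.295/(2.84 × 9.82 × 1.065)) = 2.39 s.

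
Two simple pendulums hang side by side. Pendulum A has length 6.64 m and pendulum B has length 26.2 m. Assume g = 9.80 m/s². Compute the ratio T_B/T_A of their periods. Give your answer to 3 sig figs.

T ∝ √L, so T_B/T_A = √(L_B/L_A) = √(26.2/6.64) = 1.99.

1.99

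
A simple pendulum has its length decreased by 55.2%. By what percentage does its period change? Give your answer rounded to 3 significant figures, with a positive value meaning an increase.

T ∝ √L, so T'/T = √(0.4480) = 0.6693.
Percentage change in T = (0.6693 − 1) × 100% = -33.1%.

-33.1%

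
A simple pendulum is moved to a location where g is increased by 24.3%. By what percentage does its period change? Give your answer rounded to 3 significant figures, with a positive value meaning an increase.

-10.3%

T ∝ 1/√g, so T'/T = 1/√(1.243) = 0.8969.
Percentage change in T = (0.8969 − 1) × 100% = -10.3%.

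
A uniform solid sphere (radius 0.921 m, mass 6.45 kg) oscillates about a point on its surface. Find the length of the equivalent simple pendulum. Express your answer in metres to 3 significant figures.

The equivalent simple-pendulum length is L_eq = I/(md), where I is about the pivot and d = 0.9210 m.
I_cm = (2/5)mR² = 2.188 kg·m², so I = I_cm + md² = 2.188 + 5.471 = 7.660 kg·m².
L_eq = 7.660/(6.45 × 0.9210) = 1.29 m.

1.29 m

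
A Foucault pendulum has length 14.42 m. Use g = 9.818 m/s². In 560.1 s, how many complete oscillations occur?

73

T = 2π√(L/g) = 2π√(14.42/9.818) = 7.6147 s.
Number of complete oscillations = ⌊560.1/7.6147⌋ = ⌊73.555⌋ = 73.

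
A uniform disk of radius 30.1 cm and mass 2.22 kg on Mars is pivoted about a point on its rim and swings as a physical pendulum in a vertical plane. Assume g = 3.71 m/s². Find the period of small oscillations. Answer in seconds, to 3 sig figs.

I_cm = ½mr² = 0.1006 kg·m². The pivot is at distance d = 0.301 m from the centre of mass.
By the parallel-axis theorem, I = I_cm + md² = 0.1006 + 0.2011 = 0.3017 kg·m².
T = 2π√(I/(mgd)) = 2π√(0.3017/(2.22 × 3.71 × 0.301)) = 2.19 s.

2.19 s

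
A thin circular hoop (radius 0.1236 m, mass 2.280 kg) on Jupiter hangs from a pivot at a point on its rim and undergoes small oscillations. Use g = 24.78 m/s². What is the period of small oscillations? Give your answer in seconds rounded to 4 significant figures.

0.6276 s

I_cm = mr² = 0.034831 kg·m². The pivot is at distance d = 0.1236 m from the centre of mass.
By the parallel-axis theorem, I = I_cm + md² = 0.034831 + 0.034831 = 0.069663 kg·m².
T = 2π√(I/(mgd)) = 2π√(0.069663/(2.280 × 24.78 × 0.1236)) = 0.6276 s.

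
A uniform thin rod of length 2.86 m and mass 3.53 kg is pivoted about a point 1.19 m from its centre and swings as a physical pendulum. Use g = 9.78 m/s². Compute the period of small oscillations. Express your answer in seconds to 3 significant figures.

For a physical pendulum T = 2π√(I/(mgd)), with d = 1.190 m from pivot to centre of mass.
I_cm = mL²/12 = 3.53 × 2.86²/12 = 2.406 kg·m²; I = I_cm + md² = 2.406 + 3.53 × 1.190² = 7.405 kg·m².
T = 2π√(7.405/(3.53 × 9.78 × 1.190)) = 2.67 s.

2.67 s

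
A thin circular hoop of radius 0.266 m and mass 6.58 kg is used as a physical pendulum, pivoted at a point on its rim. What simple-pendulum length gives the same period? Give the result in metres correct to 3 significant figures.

The equivalent simple-pendulum length is L_eq = I/(md), where I is about the pivot and d = 0.2660 m.
I_cm = mR² = 0.4656 kg·m², so I = I_cm + md² = 0.4656 + 0.4656 = 0.9311 kg·m².
L_eq = 0.9311/(6.58 × 0.2660) = 0.532 m.

0.532 m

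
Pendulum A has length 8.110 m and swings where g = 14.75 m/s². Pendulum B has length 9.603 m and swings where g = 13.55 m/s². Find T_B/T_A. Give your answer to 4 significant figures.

T = 2π√(L/g), so T_B/T_A = √((L_B/g_B)/(L_A/g_A)) = √((9.603/13.55)/(8.110/14.75)) = 1.135.

1.135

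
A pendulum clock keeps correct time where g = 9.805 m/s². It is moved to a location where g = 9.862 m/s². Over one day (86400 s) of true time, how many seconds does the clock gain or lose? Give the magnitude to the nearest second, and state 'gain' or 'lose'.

The clock's period scales as T ∝ 1/√g, so T'/T = √(9.805/9.862) = 0.997106.
In 86400 s of true time the clock registers 86400/0.997106 = 86650.8 s, so it gains 251 s.

gain 251 s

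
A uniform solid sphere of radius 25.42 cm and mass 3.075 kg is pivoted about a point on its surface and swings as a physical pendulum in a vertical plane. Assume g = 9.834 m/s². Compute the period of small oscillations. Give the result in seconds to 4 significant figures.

I_cm = (2/5)mr² = 0.079480 kg·m². The pivot is at distance d = 0.2542 m from the centre of mass.
By the parallel-axis theorem, I = I_cm + md² = 0.079480 + 0.19870 = 0.27818 kg·m².
T = 2π√(I/(mgd)) = 2π√(0.27818/(3.075 × 9.834 × 0.2542)) = 1.195 s.

1.195 s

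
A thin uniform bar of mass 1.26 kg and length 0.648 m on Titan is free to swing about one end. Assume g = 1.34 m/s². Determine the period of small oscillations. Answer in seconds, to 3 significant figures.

For a physical pendulum T = 2π√(I/(mgd)), with d = 0.3240 m from pivot to centre of mass.
I_cm = mL²/12 = 1.26 × 0.648²/12 = 0.04409 kg·m²; I = I_cm + md² = 0.04409 + 1.26 × 0.3240² = 0.1764 kg·m².
T = 2π√(0.1764/(1.26 × 1.34 × 0.3240)) = 3.57 s.

3.57 s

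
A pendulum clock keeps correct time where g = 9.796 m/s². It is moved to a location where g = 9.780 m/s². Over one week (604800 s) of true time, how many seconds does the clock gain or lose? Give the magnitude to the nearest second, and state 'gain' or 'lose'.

The clock's period scales as T ∝ 1/√g, so T'/T = √(9.796/9.780) = 1.00082.
In 604800 s of true time the clock registers 604800/1.00082 = 604305.9 s, so it loses 494 s.

lose 494 s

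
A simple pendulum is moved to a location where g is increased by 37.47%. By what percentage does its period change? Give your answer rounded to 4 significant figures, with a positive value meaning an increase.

T ∝ 1/√g, so T'/T = 1/√(1.3747) = 0.85290.
Percentage change in T = (0.85290 − 1) × 100% = -14.71%.

-14.71%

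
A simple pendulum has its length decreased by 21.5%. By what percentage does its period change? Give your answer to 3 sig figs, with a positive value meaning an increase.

-11.4%

T ∝ √L, so T'/T = √(0.7850) = 0.8860.
Percentage change in T = (0.8860 − 1) × 100% = -11.4%.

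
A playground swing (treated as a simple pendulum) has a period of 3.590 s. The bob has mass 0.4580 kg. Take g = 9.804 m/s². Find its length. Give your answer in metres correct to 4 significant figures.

3.201 m

From T = 2π√(L/g), L = gT²/(4π²) = 9.804 × 3.5900²/(4π²) = 3.201 m.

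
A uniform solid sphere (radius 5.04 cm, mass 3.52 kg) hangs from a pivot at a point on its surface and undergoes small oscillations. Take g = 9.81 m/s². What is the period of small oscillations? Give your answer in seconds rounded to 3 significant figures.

I_cm = (2/5)mr² = 0.003577 kg·m². The pivot is at distance d = 0.0504 m from the centre of mass.
By the parallel-axis theorem, I = I_cm + md² = 0.003577 + 0.008941 = 0.01252 kg·m².
T = 2π√(I/(mgd)) = 2π√(0.01252/(3.52 × 9.81 × 0.0504)) = 0.533 s.

0.533 s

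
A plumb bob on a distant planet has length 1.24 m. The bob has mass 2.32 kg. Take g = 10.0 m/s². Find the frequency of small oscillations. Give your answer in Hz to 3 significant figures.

T = 2π√(L/g) = 2π√(1.24/10.0) = 2.213 s, so f = 1/T = 0.452 Hz.

0.452 Hz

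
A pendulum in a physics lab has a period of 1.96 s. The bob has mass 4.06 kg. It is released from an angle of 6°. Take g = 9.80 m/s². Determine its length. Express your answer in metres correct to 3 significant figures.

From T = 2π√(L/g), L = gT²/(4π²) = 9.80 × 1.960²/(4π²) = 0.954 m.

0.954 m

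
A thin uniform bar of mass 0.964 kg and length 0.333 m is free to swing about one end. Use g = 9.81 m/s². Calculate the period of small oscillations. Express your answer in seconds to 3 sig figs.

For a physical pendulum T = 2π√(I/(mgd)), with d = 0.1665 m from pivot to centre of mass.
I_cm = mL²/12 = 0.964 × 0.333²/12 = 0.008908 kg·m²; I = I_cm + md² = 0.008908 + 0.964 × 0.1665² = 0.03563 kg·m².
T = 2π√(0.03563/(0.964 × 9.81 × 0.1665)) = 0.945 s.

0.945 s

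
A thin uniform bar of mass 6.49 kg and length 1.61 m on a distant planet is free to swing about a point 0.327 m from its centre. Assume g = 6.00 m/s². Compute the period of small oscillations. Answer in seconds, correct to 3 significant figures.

For a physical pendulum T = 2π√(I/(mgd)), with d = 0.3270 m from pivot to centre of mass.
I_cm = mL²/12 = 6.49 × 1.61²/12 = 1.402 kg·m²; I = I_cm + md² = 1.402 + 6.49 × 0.3270² = 2.096 kg·m².
T = 2π√(2.096/(6.49 × 6.00 × 0.3270)) = 2.55 s.

2.55 s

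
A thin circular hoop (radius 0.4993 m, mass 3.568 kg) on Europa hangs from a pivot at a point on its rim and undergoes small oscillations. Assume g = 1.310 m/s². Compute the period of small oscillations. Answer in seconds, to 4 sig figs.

I_cm = mr² = 0.88950 kg·m². The pivot is at distance d = 0.4993 m from the centre of mass.
By the parallel-axis theorem, I = I_cm + md² = 0.88950 + 0.88950 = 1.7790 kg·m².
T = 2π√(I/(mgd)) = 2π√(1.7790/(3.568 × 1.310 × 0.4993)) = 5.486 s.

5.486 s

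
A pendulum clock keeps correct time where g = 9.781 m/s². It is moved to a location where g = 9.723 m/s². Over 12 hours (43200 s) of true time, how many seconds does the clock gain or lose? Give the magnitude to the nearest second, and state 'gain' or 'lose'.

lose 128 s

The clock's period scales as T ∝ 1/√g, so T'/T = √(9.781/9.723) = 1.00298.
In 43200 s of true time the clock registers 43200/1.00298 = 43071.7 s, so it loses 128 s.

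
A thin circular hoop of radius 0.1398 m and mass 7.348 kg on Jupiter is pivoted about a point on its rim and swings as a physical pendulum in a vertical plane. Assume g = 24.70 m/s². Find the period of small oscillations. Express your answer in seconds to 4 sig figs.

I_cm = mr² = 0.14361 kg·m². The pivot is at distance d = 0.1398 m from the centre of mass.
By the parallel-axis theorem, I = I_cm + md² = 0.14361 + 0.14361 = 0.28722 kg·m².
T = 2π√(I/(mgd)) = 2π√(0.28722/(7.348 × 24.70 × 0.1398)) = 0.6685 s.

0.6685 s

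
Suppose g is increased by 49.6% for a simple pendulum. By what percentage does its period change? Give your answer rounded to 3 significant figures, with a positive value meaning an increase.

T ∝ 1/√g, so T'/T = 1/√(1.496) = 0.8176.
Percentage change in T = (0.8176 − 1) × 100% = -18.2%.

-18.2%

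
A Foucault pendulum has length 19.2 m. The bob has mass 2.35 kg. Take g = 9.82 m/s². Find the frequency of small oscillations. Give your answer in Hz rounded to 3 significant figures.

0.114 Hz

T = 2π√(L/g) = 2π√(19.2/9.82) = 8.786 s, so f = 1/T = 0.114 Hz.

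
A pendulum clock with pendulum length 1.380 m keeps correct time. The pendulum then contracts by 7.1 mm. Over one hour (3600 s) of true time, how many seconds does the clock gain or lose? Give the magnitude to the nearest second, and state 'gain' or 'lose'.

gain 9 s

T ∝ √L, so T'/T = √(1.37290/1.380) = 0.997424.
In 3600 s of true time the clock registers 3600/0.997424 = 3609.3 s, so it gains 9 s.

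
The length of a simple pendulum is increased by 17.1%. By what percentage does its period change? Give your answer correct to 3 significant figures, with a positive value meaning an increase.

T ∝ √L, so T'/T = √(1.171) = 1.082.
Percentage change in T = (1.082 − 1) × 100% = 8.21%.

8.21%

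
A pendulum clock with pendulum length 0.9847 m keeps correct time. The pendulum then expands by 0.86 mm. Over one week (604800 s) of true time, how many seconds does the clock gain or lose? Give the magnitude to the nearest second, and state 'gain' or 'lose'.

T ∝ √L, so T'/T = √(0.98556/0.9847) = 1.00044.
In 604800 s of true time the clock registers 604800/1.00044 = 604536.1 s, so it loses 264 s.

lose 264 s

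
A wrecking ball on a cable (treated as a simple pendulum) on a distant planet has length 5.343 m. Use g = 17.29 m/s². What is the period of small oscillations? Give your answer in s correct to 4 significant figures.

3.493 s

T = 2π√(L/g) = 2π√(5.343/17.29) = 2π × 0.55590 = 3.493 s.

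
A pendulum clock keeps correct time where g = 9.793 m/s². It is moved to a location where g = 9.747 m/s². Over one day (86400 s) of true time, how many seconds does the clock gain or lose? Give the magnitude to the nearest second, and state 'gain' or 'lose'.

lose 203 s

The clock's period scales as T ∝ 1/√g, so T'/T = √(9.793/9.747) = 1.00236.
In 86400 s of true time the clock registers 86400/1.00236 = 86196.8 s, so it loses 203 s.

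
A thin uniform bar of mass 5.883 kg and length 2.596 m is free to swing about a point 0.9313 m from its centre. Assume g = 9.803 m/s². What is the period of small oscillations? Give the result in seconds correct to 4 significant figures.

For a physical pendulum T = 2π√(I/(mgd)), with d = 0.93130 m from pivot to centre of mass.
I_cm = mL²/12 = 5.883 × 2.596²/12 = 3.3039 kg·m²; I = I_cm + md² = 3.3039 + 5.883 × 0.93130² = 8.4063 kg·m².
T = 2π√(8.4063/(5.883 × 9.803 × 0.93130)) = 2.486 s.

2.486 s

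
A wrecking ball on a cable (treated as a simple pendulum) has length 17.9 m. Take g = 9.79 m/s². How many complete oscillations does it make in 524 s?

61

T = 2π√(L/g) = 2π√(17.9/9.79) = 8.496 s.
Number of complete oscillations = ⌊524/8.496⌋ = ⌊61.68⌋ = 61.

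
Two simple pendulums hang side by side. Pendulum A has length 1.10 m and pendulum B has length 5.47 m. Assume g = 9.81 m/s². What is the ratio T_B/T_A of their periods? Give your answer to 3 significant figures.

2.23

T ∝ √L, so T_B/T_A = √(L_B/L_A) = √(5.47/1.10) = 2.23.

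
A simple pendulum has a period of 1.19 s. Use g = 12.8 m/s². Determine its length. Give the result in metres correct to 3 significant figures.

From T = 2π√(L/g), L = gT²/(4π²) = 12.8 × 1.190²/(4π²) = 0.459 m.

0.459 m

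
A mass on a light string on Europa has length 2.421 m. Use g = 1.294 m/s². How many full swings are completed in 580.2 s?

67

T = 2π√(L/g) = 2π√(2.421/1.294) = 8.5943 s.
Number of complete oscillations = ⌊580.2/8.5943⌋ = ⌊67.510⌋ = 67.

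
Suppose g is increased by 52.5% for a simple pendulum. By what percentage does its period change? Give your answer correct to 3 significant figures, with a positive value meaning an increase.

T ∝ 1/√g, so T'/T = 1/√(1.525) = 0.8098.
Percentage change in T = (0.8098 − 1) × 100% = -19.0%.

-19.0%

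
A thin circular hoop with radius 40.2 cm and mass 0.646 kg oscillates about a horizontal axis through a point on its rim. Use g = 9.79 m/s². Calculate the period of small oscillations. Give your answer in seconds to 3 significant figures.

I_cm = mr² = 0.1044 kg·m². The pivot is at distance d = 0.402 m from the centre of mass.
By the parallel-axis theorem, I = I_cm + md² = 0.1044 + 0.1044 = 0.2088 kg·m².
T = 2π√(I/(mgd)) = 2π√(0.2088/(0.646 × 9.79 × 0.402)) = 1.80 s.

1.80 s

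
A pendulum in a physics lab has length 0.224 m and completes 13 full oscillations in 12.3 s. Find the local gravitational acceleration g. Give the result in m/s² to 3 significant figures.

T = 12.3/13 = 0.9462 s.
From T = 2π√(L/g), g = 4π²L/T² = 4π² × 0.224/0.9462² = 9.88 m/s².

9.88 m/s²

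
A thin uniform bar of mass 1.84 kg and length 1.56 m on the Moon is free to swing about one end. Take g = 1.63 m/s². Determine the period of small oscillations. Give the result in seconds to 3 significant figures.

For a physical pendulum T = 2π√(I/(mgd)), with d = 0.7800 m from pivot to centre of mass.
I_cm = mL²/12 = 1.84 × 1.56²/12 = 0.3732 kg·m²; I = I_cm + md² = 0.3732 + 1.84 × 0.7800² = 1.493 kg·m².
T = 2π√(1.493/(1.84 × 1.63 × 0.7800)) = 5.02 s.

5.02 s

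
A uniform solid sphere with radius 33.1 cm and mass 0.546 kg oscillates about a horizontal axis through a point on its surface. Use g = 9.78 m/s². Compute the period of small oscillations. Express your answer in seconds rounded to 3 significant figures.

1.37 s

I_cm = (2/5)mr² = 0.02393 kg·m². The pivot is at distance d = 0.331 m from the centre of mass.
By the parallel-axis theorem, I = I_cm + md² = 0.02393 + 0.05982 = 0.08375 kg·m².
T = 2π√(I/(mgd)) = 2π√(0.08375/(0.546 × 9.78 × 0.331)) = 1.37 s.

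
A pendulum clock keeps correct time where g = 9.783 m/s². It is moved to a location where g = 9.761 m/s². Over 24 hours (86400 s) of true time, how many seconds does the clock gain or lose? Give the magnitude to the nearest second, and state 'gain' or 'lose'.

The clock's period scales as T ∝ 1/√g, so T'/T = √(9.783/9.761) = 1.00113.
In 86400 s of true time the clock registers 86400/1.00113 = 86302.8 s, so it loses 97 s.

lose 97 s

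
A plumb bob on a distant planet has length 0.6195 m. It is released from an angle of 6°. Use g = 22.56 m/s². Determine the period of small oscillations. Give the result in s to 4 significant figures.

T = 2π√(L/g) = 2π√(0.6195/22.56) = 2π × 0.16571 = 1.041 s.

1.041 s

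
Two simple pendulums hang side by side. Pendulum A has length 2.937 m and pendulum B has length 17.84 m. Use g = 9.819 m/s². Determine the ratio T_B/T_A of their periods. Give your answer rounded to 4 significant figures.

T ∝ √L, so T_B/T_A = √(L_B/L_A) = √(17.84/2.937) = 2.465.

2.465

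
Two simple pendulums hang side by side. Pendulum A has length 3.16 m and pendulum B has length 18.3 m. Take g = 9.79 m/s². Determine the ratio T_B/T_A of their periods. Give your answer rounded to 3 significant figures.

T ∝ √L, so T_B/T_A = √(L_B/L_A) = √(18.3/3.16) = 2.41.

2.41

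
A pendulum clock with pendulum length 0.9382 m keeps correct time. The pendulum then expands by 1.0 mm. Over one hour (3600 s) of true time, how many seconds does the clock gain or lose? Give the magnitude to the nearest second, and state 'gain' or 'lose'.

T ∝ √L, so T'/T = √(0.93920/0.9382) = 1.00053.
In 3600 s of true time the clock registers 3600/1.00053 = 3598.1 s, so it loses 2 s.

lose 2 s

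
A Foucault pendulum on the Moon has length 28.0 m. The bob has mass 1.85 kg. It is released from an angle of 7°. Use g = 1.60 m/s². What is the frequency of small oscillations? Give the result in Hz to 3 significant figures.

T = 2π√(L/g) = 2π√(28.0/1.60) = 26.28 s, so f = 1/T = 0.0380 Hz.

0.0380 Hz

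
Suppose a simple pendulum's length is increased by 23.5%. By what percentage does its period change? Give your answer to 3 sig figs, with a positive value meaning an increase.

T ∝ √L, so T'/T = √(1.235) = 1.111.
Percentage change in T = (1.111 − 1) × 100% = 11.1%.

11.1%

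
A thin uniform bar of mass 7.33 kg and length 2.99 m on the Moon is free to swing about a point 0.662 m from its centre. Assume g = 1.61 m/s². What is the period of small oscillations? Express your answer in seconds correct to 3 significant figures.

For a physical pendulum T = 2π√(I/(mgd)), with d = 0.6620 m from pivot to centre of mass.
I_cm = mL²/12 = 7.33 × 2.99²/12 = 5.461 kg·m²; I = I_cm + md² = 5.461 + 7.33 × 0.6620² = 8.673 kg·m².
T = 2π√(8.673/(7.33 × 1.61 × 0.6620)) = 6.62 s.

6.62 s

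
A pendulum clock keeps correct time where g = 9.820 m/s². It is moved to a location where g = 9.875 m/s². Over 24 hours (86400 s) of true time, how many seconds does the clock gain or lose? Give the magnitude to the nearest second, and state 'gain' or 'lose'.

The clock's period scales as T ∝ 1/√g, so T'/T = √(9.820/9.875) = 0.997211.
In 86400 s of true time the clock registers 86400/0.997211 = 86641.6 s, so it gains 242 s.

gain 242 s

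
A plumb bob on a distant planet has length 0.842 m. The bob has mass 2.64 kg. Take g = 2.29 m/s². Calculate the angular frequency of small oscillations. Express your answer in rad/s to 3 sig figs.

1.65 rad/s

ω = √(g/L) = √(2.29/0.842) = 1.65 rad/s.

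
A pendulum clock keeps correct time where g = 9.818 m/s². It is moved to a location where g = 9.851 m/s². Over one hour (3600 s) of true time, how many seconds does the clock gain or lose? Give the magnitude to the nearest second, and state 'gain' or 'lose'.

gain 6 s

The clock's period scales as T ∝ 1/√g, so T'/T = √(9.818/9.851) = 0.998324.
In 3600 s of true time the clock registers 3600/0.998324 = 3606.0 s, so it gains 6 s.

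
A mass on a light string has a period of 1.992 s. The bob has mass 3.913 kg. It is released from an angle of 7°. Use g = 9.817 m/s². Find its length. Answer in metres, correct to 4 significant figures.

0.9867 m

From T = 2π√(L/g), L = gT²/(4π²) = 9.817 × 1.9920²/(4π²) = 0.9867 m.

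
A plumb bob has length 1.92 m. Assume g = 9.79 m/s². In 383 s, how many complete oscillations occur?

T = 2π√(L/g) = 2π√(1.92/9.79) = 2.783 s.
Number of complete oscillations = ⌊383/2.783⌋ = ⌊137.6⌋ = 137.

137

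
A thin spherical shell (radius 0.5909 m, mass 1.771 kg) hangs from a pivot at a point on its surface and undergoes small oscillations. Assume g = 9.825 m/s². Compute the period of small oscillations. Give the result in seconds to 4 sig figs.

I_cm = (2/3)mr² = 0.41224 kg·m². The pivot is at distance d = 0.5909 m from the centre of mass.
By the parallel-axis theorem, I = I_cm + md² = 0.41224 + 0.61837 = 1.0306 kg·m².
T = 2π√(I/(mgd)) = 2π√(1.0306/(1.771 × 9.825 × 0.5909)) = 1.989 s.

1.989 s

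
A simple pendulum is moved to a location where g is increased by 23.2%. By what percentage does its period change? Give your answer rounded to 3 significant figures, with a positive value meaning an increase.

T ∝ 1/√g, so T'/T = 1/√(1.232) = 0.9009.
Percentage change in T = (0.9009 − 1) × 100% = -9.91%.

-9.91%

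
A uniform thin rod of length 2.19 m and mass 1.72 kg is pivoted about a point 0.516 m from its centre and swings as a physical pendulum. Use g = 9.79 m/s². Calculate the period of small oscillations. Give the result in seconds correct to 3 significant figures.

For a physical pendulum T = 2π√(I/(mgd)), with d = 0.5160 m from pivot to centre of mass.
I_cm = mL²/12 = 1.72 × 2.19²/12 = 0.6874 kg·m²; I = I_cm + md² = 0.6874 + 1.72 × 0.5160² = 1.145 kg·m².
T = 2π√(1.145/(1.72 × 9.79 × 0.5160)) = 2.28 s.

2.28 s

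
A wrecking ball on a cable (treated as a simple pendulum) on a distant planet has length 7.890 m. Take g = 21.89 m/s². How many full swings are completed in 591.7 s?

156

T = 2π√(L/g) = 2π√(7.890/21.89) = 3.7722 s.
Number of complete oscillations = ⌊591.7/3.7722⌋ = ⌊156.86⌋ = 156.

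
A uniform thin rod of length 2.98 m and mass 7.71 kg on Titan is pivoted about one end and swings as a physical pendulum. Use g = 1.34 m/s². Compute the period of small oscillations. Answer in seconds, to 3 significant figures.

7.65 s

For a physical pendulum T = 2π√(I/(mgd)), with d = 1.490 m from pivot to centre of mass.
I_cm = mL²/12 = 7.71 × 2.98²/12 = 5.706 kg·m²; I = I_cm + md² = 5.706 + 7.71 × 1.490² = 22.82 kg·m².
T = 2π√(22.82/(7.71 × 1.34 × 1.490)) = 7.65 s.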